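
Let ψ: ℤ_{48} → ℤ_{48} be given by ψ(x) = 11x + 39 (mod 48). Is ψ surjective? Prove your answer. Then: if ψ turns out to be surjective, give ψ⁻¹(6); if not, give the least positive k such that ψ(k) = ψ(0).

45

By definition, ψ is surjective if every y in the codomain equals ψ(x) for some x in the domain.
Since gcd(11, 48) = 1, 11 is invertible modulo 48. Euclid's algorithm: 48 = 4·11 + 4, 11 = 2·4 + 3, 4 = 1·3 + 1; back-substituting gives 1 = 35·11 − 8·48, so 11⁻¹ ≡ 35 (mod 48).
Then y ↦ 35(y − 39) is a two-sided inverse to ψ, so every y ∈ ℤ_{48} has a preimage.
Thus ψ is surjective.
Since ψ is surjective, we find ψ⁻¹(6): we need 11x ≡ 6 − 39 ≡ 15 (mod 48). Using 11⁻¹ = 35: x ≡ 35·15 = 525 = 10·48 + 45, so x = 45.
Check: ψ(45) = 11·45 + 39 = 534 = 11·48 + 6 ≡ 6 (mod 48).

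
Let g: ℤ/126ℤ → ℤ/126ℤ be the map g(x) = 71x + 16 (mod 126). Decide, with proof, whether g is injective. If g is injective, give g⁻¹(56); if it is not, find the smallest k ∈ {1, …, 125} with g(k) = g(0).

68

If g(s) = g(t), then 71s ≡ 71t (mod 126). Because gcd(71, 126) = 1, we may cancel 71 to get s ≡ t (mod 126).
So g is injective.
We now compute 71⁻¹ mod 126 explicitly. Euclid's algorithm: 126 = 1·71 + 55, 71 = 1·55 + 16, 55 = 3·16 + 7, 16 = 2·7 + 2, 7 = 3·2 + 1; back-substituting gives 1 = 71·71 − 40·126, so 71⁻¹ ≡ 71 (mod 126).
Since g is injective, we compute g⁻¹(56): solve 71x + 16 ≡ 56 (mod 126), i.e. 71x ≡ 40 (mod 126).
Multiplying by 71⁻¹ = 71 gives x ≡ 71·40 = 2840 = 22·126 + 68 ≡ 68 (mod 126).
Check: g(68) = 71·68 + 16 = 4844 = 38·126 + 56 ≡ 56 (mod 126).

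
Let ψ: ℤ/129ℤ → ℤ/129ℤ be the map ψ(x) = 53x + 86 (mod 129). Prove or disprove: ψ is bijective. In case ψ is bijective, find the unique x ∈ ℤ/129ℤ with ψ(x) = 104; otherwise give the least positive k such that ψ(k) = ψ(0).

If ψ(s) = ψ(t), then 53s ≡ 53t (mod 129). Because gcd(53, 129) = 1, we may cancel 53 to get s ≡ t (mod 129).
We now compute 53⁻¹ mod 129 explicitly. Euclid's algorithm: 129 = 2·53 + 23, 53 = 2·23 + 7, 23 = 3·7 + 2, 7 = 3·2 + 1; back-substituting gives 1 = 56·53 − 23·129, so 53⁻¹ ≡ 56 (mod 129).
Then y ↦ 56(y − 86) is a two-sided inverse to ψ, so every y ∈ ℤ/129ℤ has a preimage.
So ψ is bijective.
Since ψ is bijective, we find ψ⁻¹(104): we need 53x ≡ 104 − 86 ≡ 18 (mod 129). Using 53⁻¹ = 56: x ≡ 56·18 = 1008 = 7·129 + 105, so x = 105.
Check: ψ(105) = 53·105 + 86 = 5651 = 43·129 + 104 ≡ 104 (mod 129).

105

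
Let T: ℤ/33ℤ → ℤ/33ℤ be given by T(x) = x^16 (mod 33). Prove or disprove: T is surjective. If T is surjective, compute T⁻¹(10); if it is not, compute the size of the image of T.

12

T(4): Repeated squaring mod 33: 4^1 ≡ 4, 4^2 ≡ 4² = 16, 4^4 ≡ 16² = 256 ≡ 25, 4^8 ≡ 25² = 625 ≡ 31, 4^16 ≡ 31² = 961 ≡ 4. So 4^16 ≡ 4 (mod 33).
T(7): Repeated squaring mod 33: 7^1 ≡ 7, 7^2 ≡ 7² = 49 ≡ 16, 7^4 ≡ 16² = 256 ≡ 25, 7^8 ≡ 25² = 625 ≡ 31, 7^16 ≡ 31² = 961 ≡ 4. So 7^16 ≡ 4 (mod 33).
So T(4) = T(7) = 4 while 4 ≠ 7, so T is not injective.
A non-injective map from the 33-element set ℤ/33ℤ to itself takes at most 32 distinct values, so it cannot be surjective. So T is not surjective.
Since T is not surjective, we determine |image(T)|. Computing x^16 mod 33 for each x (by repeated squaring, reducing mod 33 at every step), the values T(0), T(1), …, T(32) are: 0, 1, 31, 3, 4, 16, 27, 4, 25, 9, 1, 22, 12, 31, 25, 15, 16, 16, 15, 25, 31, 12, 22, 1, 9, 25, 4, 27, 16, 4, 3, 31, 1.
The distinct values are {0, 1, 3, 4, 9, 12, 15, 16, 22, 25, 27, 31}; there are 12 of them.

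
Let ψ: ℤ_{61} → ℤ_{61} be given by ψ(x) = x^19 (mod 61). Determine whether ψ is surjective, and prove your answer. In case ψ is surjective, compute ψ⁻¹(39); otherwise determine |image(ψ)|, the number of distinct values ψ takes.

Since 61 is prime, the nonzero elements of ℤ_{61} form a cyclic group of order 60.
As gcd(19, 60) = 1, raising to the 19th power is a bijection on this group: if x_1^19 ≡ x_2^19 then (x_1x_2^{−1})^19 = 1, and the only element of order dividing gcd(19, 60) = 1 is 1, so x_1 = x_2.
With ψ(0) = 0 this makes ψ injective on all of ℤ_{61}, hence bijective (finite equal-size domain and codomain). In particular ψ is surjective.
Since ψ is surjective, we find the preimage of 39. The inverse of x ↦ x^19 on (ℤ_{61})^× is x ↦ x^19, because 19·19 = 361 = 6·60 + 1 ≡ 1 (mod 60) and x^{60} = 1 for x ≠ 0 (Fermat). So ψ⁻¹(39) = 39^19 mod 61.
Repeated squaring mod 61: 39^1 ≡ 39, 39^2 ≡ 39² = 1521 ≡ 57, 39^4 ≡ 57² = 3249 ≡ 16, 39^8 ≡ 16² = 256 ≡ 12, 39^16 ≡ 12² = 144 ≡ 22. Since 19 = 16 + 2 + 1, 39^19 ≡ 22·57·39: 22·57 = 1254 ≡ 34, then 34·39 = 1326 ≡ 45. So 39^19 ≡ 45 (mod 61).
Hence ψ⁻¹(39) = 45.

45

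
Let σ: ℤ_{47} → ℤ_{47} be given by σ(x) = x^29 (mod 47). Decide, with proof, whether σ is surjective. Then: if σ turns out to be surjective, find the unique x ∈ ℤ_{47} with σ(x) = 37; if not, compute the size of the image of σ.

Since 47 is prime, the nonzero elements of ℤ_{47} form a cyclic group of order 46.
As gcd(29, 46) = 1, raising to the 29th power is a bijection on this group: if x_1^29 ≡ x_2^29 then (x_1x_2^{−1})^29 = 1, and the only element of order dividing gcd(29, 46) = 1 is 1, so x_1 = x_2.
With σ(0) = 0 this makes σ injective on all of ℤ_{47}, hence bijective (finite equal-size domain and codomain). In particular σ is surjective.
Since σ is surjective, we find the preimage of 37. The inverse of x ↦ x^29 on (ℤ_{47})^× is x ↦ x^27, because 29·27 = 783 = 17·46 + 1 ≡ 1 (mod 46) and x^{46} = 1 for x ≠ 0 (Fermat). So σ⁻¹(37) = 37^27 mod 47.
Repeated squaring mod 47: 37^1 ≡ 37, 37^2 ≡ 37² = 1369 ≡ 6, 37^4 ≡ 6² = 36, 37^8 ≡ 36² = 1296 ≡ 27, 37^16 ≡ 27² = 729 ≡ 24. Since 27 = 16 + 8 + 2 + 1, 37^27 ≡ 24·27·6·37: 24·27 = 648 ≡ 37, then 37·6 = 222 ≡ 34, then 34·37 = 1258 ≡ 36. So 37^27 ≡ 36 (mod 47).
Hence σ⁻¹(37) = 36.

36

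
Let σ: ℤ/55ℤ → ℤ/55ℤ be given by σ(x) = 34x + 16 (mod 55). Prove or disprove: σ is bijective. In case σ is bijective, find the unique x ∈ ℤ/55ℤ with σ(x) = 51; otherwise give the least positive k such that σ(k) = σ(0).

Recall: injectivity means: for all u, v in the domain, σ(u) = σ(v) implies u = v.
Suppose σ(u) = σ(v) in ℤ/55ℤ. Then 34u + 16 ≡ 34v + 16 (mod 55), so 34(u − v) ≡ 0 (mod 55).
Since gcd(34, 55) = 1, 34 is invertible modulo 55, thus u − v ≡ 0 (mod 55), i.e. u = v.
We now compute 34⁻¹ mod 55 explicitly. Euclid's algorithm: 55 = 1·34 + 21, 34 = 1·21 + 13, 21 = 1·13 + 8, 13 = 1·8 + 5, 8 = 1·5 + 3, 5 = 1·3 + 2, 3 = 1·2 + 1; back-substituting gives 1 = 34·34 − 21·55, so 34⁻¹ ≡ 34 (mod 55).
For any y ∈ ℤ/55ℤ, x = 34(y − 16) mod 55 satisfies σ(x) = 34·34(y − 16) + 16 ≡ y (since 34·34 ≡ 1 mod 55). So every y has a preimage.
Hence σ is bijective.
Since σ is bijective, we find σ⁻¹(51): we need 34x ≡ 51 − 16 ≡ 35 (mod 55). Using 34⁻¹ = 34: x ≡ 34·35 = 1190 = 21·55 + 35, so x = 35.
Check: σ(35) = 34·35 + 16 = 1206 = 21·55 + 51 ≡ 51 (mod 55).

35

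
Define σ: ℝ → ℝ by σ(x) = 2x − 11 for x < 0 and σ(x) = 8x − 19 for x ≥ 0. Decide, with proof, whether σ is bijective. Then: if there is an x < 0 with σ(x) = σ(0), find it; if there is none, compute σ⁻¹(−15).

-4

Both pieces are strictly increasing (slopes 2 and 8), so each is injective on its own interval.
The left piece maps (−∞, 0) onto (−∞, −11); the right piece maps [0, ∞) onto [−19, ∞).
These images overlap. In particular σ(0) = −19 (right piece), and solving 2x − 11 = −19 on the left piece gives x = −4 < 0.
So σ(−4) = σ(0) with −4 ≠ 0, and σ is not injective, hence not bijective. This x = −4 is the requested value below 0.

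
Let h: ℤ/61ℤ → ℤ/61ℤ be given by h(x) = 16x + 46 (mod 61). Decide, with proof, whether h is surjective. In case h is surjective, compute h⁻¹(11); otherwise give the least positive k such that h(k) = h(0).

55

Recall that surjectivity means every element of the codomain has a preimage under h.
Since gcd(16, 61) = 1, 16 is invertible modulo 61. Euclid's algorithm: 61 = 3·16 + 13, 16 = 1·13 + 3, 13 = 4·3 + 1; back-substituting gives 1 = 42·16 − 11·61, so 16⁻¹ ≡ 42 (mod 61).
For any y ∈ ℤ/61ℤ, x = 42(y − 46) mod 61 satisfies h(x) = 16·42(y − 46) + 46 ≡ y (since 16·42 ≡ 1 mod 61). So every y has a preimage.
Hence h is surjective.
Since h is surjective, we find h⁻¹(11): we need 16x ≡ 11 − 46 ≡ 26 (mod 61). Using 16⁻¹ = 42: x ≡ 42·26 = 1092 = 17·61 + 55, so x = 55.
Check: h(55) = 16·55 + 46 = 926 = 15·61 + 11 ≡ 11 (mod 61).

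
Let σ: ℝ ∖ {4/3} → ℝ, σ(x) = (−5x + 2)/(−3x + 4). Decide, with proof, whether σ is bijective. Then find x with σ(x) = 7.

13/8

If σ(x) = 5/3, cross-multiplying gives −3(−5x + 2) = −5(−3x + 4), which simplifies to −6 = −20 — false.  So 5/3 has no preimage and σ is not surjective.
Therefore σ is not bijective.
Solving σ(x) = 7: cross-multiplying gives −5x + 2 = 7(−3x + 4), which rearranges to 16x = 26, so x = 13/8.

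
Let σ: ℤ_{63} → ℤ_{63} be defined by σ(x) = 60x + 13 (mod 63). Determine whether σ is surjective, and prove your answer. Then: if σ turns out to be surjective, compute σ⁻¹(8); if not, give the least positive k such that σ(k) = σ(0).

Recall: σ is surjective if every y in the codomain equals σ(x) for some x in the domain.
Since gcd(60, 63) = 3, we have 60x ≡ 0 (mod 3) for all x, so σ(x) ≡ 1 (mod 3).
But 0 ≢ 1 (mod 3), so 0 ∈ ℤ_{63} has no preimage. Thus σ is not surjective.
Since σ is not surjective, we find the least positive k with σ(k) = σ(0): this means 60k ≡ 0 (mod 63), i.e. 63 ∣ 60k. Since gcd(60, 63) = 3, dividing through by 3 this holds exactly when 21 ∣ 20k, and as gcd(20, 21) = 1, exactly when 21 ∣ k.
The smallest positive such k is 21.

21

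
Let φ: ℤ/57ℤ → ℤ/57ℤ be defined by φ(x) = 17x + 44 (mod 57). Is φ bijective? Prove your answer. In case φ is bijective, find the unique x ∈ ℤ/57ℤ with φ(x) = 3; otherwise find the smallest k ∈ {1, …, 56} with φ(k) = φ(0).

11

If φ(s) = φ(t), then 17s ≡ 17t (mod 57). Because gcd(17, 57) = 1, we may cancel 17 to get s ≡ t (mod 57).
We now compute 17⁻¹ mod 57 explicitly. Euclid's algorithm: 57 = 3·17 + 6, 17 = 2·6 + 5, 6 = 1·5 + 1; back-substituting gives 1 = 47·17 − 14·57, so 17⁻¹ ≡ 47 (mod 57).
Then y ↦ 47(y − 44) is a two-sided inverse to φ, so every y ∈ ℤ/57ℤ has a preimage.
Hence φ is bijective.
Since φ is bijective, we compute φ⁻¹(3): solve 17x + 44 ≡ 3 (mod 57), i.e. 17x ≡ 16 (mod 57).
Multiplying by 17⁻¹ = 47 gives x ≡ 47·16 = 752 = 13·57 + 11 ≡ 11 (mod 57).
Check: φ(11) = 17·11 + 44 = 231 = 4·57 + 3 ≡ 3 (mod 57).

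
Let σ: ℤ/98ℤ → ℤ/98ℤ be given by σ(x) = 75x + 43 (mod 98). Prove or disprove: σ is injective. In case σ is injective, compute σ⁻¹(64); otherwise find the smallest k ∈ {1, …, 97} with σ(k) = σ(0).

63

Suppose σ(s) = σ(t) in ℤ/98ℤ. Then 75s + 43 ≡ 75t + 43 (mod 98), so 75(s − t) ≡ 0 (mod 98).
Since gcd(75, 98) = 1, 75 is invertible modulo 98, thus s − t ≡ 0 (mod 98), i.e. s = t.
Hence σ is injective.
We now compute 75⁻¹ mod 98 explicitly. Euclid's algorithm: 98 = 1·75 + 23, 75 = 3·23 + 6, 23 = 3·6 + 5, 6 = 1·5 + 1; back-substituting gives 1 = 17·75 − 13·98, so 75⁻¹ ≡ 17 (mod 98).
Since σ is injective, we compute σ⁻¹(64): solve 75x + 43 ≡ 64 (mod 98), i.e. 75x ≡ 21 (mod 98).
Multiplying by 75⁻¹ = 17 gives x ≡ 17·21 = 357 = 3·98 + 63 ≡ 63 (mod 98).
Check: σ(63) = 75·63 + 43 = 4768 = 48·98 + 64 ≡ 64 (mod 98).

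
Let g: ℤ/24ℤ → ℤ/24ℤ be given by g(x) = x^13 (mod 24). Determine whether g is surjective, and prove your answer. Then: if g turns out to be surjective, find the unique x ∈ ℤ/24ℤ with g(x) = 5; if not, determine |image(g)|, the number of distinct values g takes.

g(0) = 0^13 = 0.
g(6): Repeated squaring mod 24: 6^1 ≡ 6, 6^2 ≡ 6² = 36 ≡ 12, 6^4 ≡ 12² = 144 ≡ 0, 6^8 ≡ 0² = 0. Since 13 = 8 + 4 + 1, 6^13 ≡ 0·0·6: 0·0 = 0, then 0·6 = 0. So 6^13 ≡ 0 (mod 24).
So g(0) = g(6) = 0 while 0 ≠ 6, so g is not injective.
A non-injective map from the 24-element set ℤ/24ℤ to itself takes at most 23 distinct values, so it cannot be surjective. Thus g is not surjective.
Since g is not surjective, we determine |image(g)|. Computing x^13 mod 24 for each x (by repeated squaring, reducing mod 24 at every step), the values g(0), g(1), …, g(23) are: 0, 1, 8, 3, 16, 5, 0, 7, 8, 9, 16, 11, 0, 13, 8, 15, 16, 17, 0, 19, 8, 21, 16, 23.
The distinct values are {0, 1, 3, 5, 7, 8, 9, 11, 13, 15, 16, 17, 19, 21, 23}; there are 15 of them.

15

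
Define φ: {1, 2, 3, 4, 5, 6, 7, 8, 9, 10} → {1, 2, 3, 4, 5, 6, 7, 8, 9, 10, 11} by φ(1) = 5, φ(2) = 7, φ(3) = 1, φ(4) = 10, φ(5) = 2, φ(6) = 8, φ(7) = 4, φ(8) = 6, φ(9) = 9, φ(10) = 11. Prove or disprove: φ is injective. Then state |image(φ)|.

The values φ(1), …, φ(10) are 5, 7, 1, 10, 2, 8, 4, 6, 9, 11 — all distinct.
So φ(s) = φ(t) only when s = t, and φ is injective.
The image of φ is {1, 2, 4, 5, 6, 7, 8, 9, 10, 11}, which has 10 elements.

10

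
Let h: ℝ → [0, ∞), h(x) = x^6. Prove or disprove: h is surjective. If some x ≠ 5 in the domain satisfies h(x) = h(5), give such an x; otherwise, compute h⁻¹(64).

For any y ∈ [0, ∞), x = y^{1/6} ∈ ℝ satisfies x^6 = y, so h is surjective.
For the follow-up, such an x exists: taking x = −5 ∈ ℝ gives h(−5) = 15625 = h(5) with −5 ≠ 5.

-5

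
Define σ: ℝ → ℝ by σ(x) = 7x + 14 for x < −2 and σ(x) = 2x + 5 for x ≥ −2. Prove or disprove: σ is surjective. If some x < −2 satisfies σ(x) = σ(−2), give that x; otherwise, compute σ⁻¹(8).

3/2

Both pieces are strictly increasing (slopes 7 and 2), so each is injective on its own interval.
The left piece maps (−∞, −2) onto (−∞, 0); the right piece maps [−2, ∞) onto [1, ∞).
The union (−∞, 0) ∪ [1, ∞) omits the interval between 0 and 1; in particular 0 has no preimage. So σ is not surjective.
Because the two images are disjoint, no x < −2 has σ(x) = σ(−2), so we compute σ⁻¹(8): 8 lies in [1, ∞), so solve 2x + 5 = 8: x = (8 − 5)/2 = 3/2.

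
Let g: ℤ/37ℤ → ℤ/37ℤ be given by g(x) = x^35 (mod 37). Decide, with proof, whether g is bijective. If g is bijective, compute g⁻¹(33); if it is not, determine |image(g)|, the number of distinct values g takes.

Since 37 is prime, the nonzero elements of ℤ/37ℤ form a cyclic group of order 36.
As gcd(35, 36) = 1, raising to the 35th power is a bijection on this group: if s^35 ≡ t^35 then (st^{−1})^35 = 1, and the only element of order dividing gcd(35, 36) = 1 is 1, so s = t.
With g(0) = 0 this makes g injective on all of ℤ/37ℤ, hence bijective (finite equal-size domain and codomain). In particular g is bijective.
Since g is bijective, we find the preimage of 33. The inverse of x ↦ x^35 on (ℤ/37ℤ)^× is x ↦ x^35, because 35·35 = 1225 = 34·36 + 1 ≡ 1 (mod 36) and x^{36} = 1 for x ≠ 0 (Fermat). So g⁻¹(33) = 33^35 mod 37.
Repeated squaring mod 37: 33^1 ≡ 33, 33^2 ≡ 33² = 1089 ≡ 16, 33^4 ≡ 16² = 256 ≡ 34, 33^8 ≡ 34² = 1156 ≡ 9, 33^16 ≡ 9² = 81 ≡ 7, 33^32 ≡ 7² = 49 ≡ 12. Since 35 = 32 + 2 + 1, 33^35 ≡ 12·16·33: 12·16 = 192 ≡ 7, then 7·33 = 231 ≡ 9. So 33^35 ≡ 9 (mod 37).
Hence g⁻¹(33) = 9.

9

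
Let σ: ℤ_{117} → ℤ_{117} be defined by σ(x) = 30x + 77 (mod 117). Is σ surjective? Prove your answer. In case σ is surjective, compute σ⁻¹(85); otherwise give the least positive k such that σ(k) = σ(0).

39

Since gcd(30, 117) = 3, we have 30x ≡ 0 (mod 3) for all x, so σ(x) ≡ 2 (mod 3).
But 0 ≢ 2 (mod 3), so 0 ∈ ℤ_{117} has no preimage. Therefore σ is not surjective.
Since σ is not surjective, we find the least positive k with σ(k) = σ(0): this means 30k ≡ 0 (mod 117), i.e. 117 ∣ 30k. Since gcd(30, 117) = 3, dividing through by 3 this holds exactly when 39 ∣ 10k, and as gcd(10, 39) = 1, exactly when 39 ∣ k.
The smallest positive such k is 39.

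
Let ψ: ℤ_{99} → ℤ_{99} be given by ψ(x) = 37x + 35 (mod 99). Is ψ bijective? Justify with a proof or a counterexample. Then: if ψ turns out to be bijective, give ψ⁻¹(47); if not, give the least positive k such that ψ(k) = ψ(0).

Suppose ψ(x_1) = ψ(x_2) in ℤ_{99}. Then 37x_1 + 35 ≡ 37x_2 + 35 (mod 99), hence 37(x_1 − x_2) ≡ 0 (mod 99).
Since gcd(37, 99) = 1, 37 is invertible modulo 99, hence x_1 − x_2 ≡ 0 (mod 99), i.e. x_1 = x_2.
We now compute 37⁻¹ mod 99 explicitly. Euclid's algorithm: 99 = 2·37 + 25, 37 = 1·25 + 12, 25 = 2·12 + 1; back-substituting gives 1 = 91·37 − 34·99, so 37⁻¹ ≡ 91 (mod 99).
For any y ∈ ℤ_{99}, x = 91(y − 35) mod 99 satisfies ψ(x) = 37·91(y − 35) + 35 ≡ y (since 37·91 ≡ 1 mod 99). So every y has a preimage.
Hence ψ is bijective.
Since ψ is bijective, we compute ψ⁻¹(47): solve 37x + 35 ≡ 47 (mod 99), i.e. 37x ≡ 12 (mod 99).
Multiplying by 37⁻¹ = 91 gives x ≡ 91·12 = 1092 = 11·99 + 3 ≡ 3 (mod 99).
Check: ψ(3) = 37·3 + 35 = 146 = 1·99 + 47 ≡ 47 (mod 99).

3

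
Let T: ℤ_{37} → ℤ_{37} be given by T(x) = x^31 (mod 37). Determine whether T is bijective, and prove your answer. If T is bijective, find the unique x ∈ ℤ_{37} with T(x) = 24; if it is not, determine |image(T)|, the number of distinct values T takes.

5

Since 37 is prime, the nonzero elements of ℤ_{37} form a cyclic group of order 36.
As gcd(31, 36) = 1, raising to the 31st power is a bijection on this group: if x_1^31 ≡ x_2^31 then (x_1x_2^{−1})^31 = 1, and the only element of order dividing gcd(31, 36) = 1 is 1, so x_1 = x_2.
With T(0) = 0 this makes T injective on all of ℤ_{37}, hence bijective (finite equal-size domain and codomain). In particular T is bijective.
Since T is bijective, we find the preimage of 24. The inverse of x ↦ x^31 on (ℤ_{37})^× is x ↦ x^7, because 31·7 = 217 = 6·36 + 1 ≡ 1 (mod 36) and x^{36} = 1 for x ≠ 0 (Fermat). So T⁻¹(24) = 24^7 mod 37.
Repeated squaring mod 37: 24^1 ≡ 24, 24^2 ≡ 24² = 576 ≡ 21, 24^4 ≡ 21² = 441 ≡ 34. Since 7 = 4 + 2 + 1, 24^7 ≡ 34·21·24: 34·21 = 714 ≡ 11, then 11·24 = 264 ≡ 5. So 24^7 ≡ 5 (mod 37).
Hence T⁻¹(24) = 5.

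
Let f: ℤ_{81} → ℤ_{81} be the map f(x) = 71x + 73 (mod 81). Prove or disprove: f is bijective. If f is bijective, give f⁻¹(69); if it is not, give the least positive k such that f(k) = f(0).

If f(u) = f(v), then 71u ≡ 71v (mod 81). Because gcd(71, 81) = 1, we may cancel 71 to get u ≡ v (mod 81).
We now compute 71⁻¹ mod 81 explicitly. Euclid's algorithm: 81 = 1·71 + 10, 71 = 7·10 + 1; back-substituting gives 1 = 8·71 − 7·81, so 71⁻¹ ≡ 8 (mod 81).
Then y ↦ 8(y − 73) is a two-sided inverse to f, so every y ∈ ℤ_{81} has a preimage.
Hence f is bijective.
Since f is bijective, we find f⁻¹(69): we need 71x ≡ 69 − 73 ≡ 77 (mod 81). Using 71⁻¹ = 8: x ≡ 8·77 = 616 = 7·81 + 49, so x = 49.
Check: f(49) = 71·49 + 73 = 3552 = 43·81 + 69 ≡ 69 (mod 81).

49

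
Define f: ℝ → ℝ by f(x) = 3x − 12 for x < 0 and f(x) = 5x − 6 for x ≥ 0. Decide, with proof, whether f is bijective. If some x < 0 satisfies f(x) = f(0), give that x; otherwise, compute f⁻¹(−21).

-3

Both pieces are strictly increasing (slopes 3 and 5), so each is injective on its own interval.
The left piece maps (−∞, 0) onto (−∞, −12); the right piece maps [0, ∞) onto [−6, ∞).
The images leave a gap (−12 has no preimage), so f is not surjective, hence not bijective.
Because the two images are disjoint, no x < 0 has f(x) = f(0), so we compute f⁻¹(−21): −21 lies in (−∞, −12), so solve 3x − 12 = −21: x = (−21 + 12)/3 = −3.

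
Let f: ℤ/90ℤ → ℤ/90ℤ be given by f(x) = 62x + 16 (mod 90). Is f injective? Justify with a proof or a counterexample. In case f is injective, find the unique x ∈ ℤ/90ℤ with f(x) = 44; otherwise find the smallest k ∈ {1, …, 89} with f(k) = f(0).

By definition, f is injective if f(a) = f(b) implies a = b.
We have gcd(62, 90) = 2 > 1. Taking a = 0 and b = 45: f(0) = 16 and f(45) = 62·45 + 16 = 2806 ≡ 16 (mod 90).
So f(0) = f(45) while 0 ≠ 45, hence f is not injective.
Since f is not injective, we find the least positive k with f(k) = f(0): this means 62k ≡ 0 (mod 90), i.e. 90 ∣ 62k. Since gcd(62, 90) = 2, dividing through by 2 this holds exactly when 45 ∣ 31k, and as gcd(31, 45) = 1, exactly when 45 ∣ k.
The smallest positive such k is 45.

45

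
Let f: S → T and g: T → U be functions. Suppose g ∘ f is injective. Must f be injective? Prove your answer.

injective

Suppose f(s) = f(t). Applying g: (g ∘ f)(s) = (g ∘ f)(t). Since g ∘ f is injective, s = t. Hence f is injective.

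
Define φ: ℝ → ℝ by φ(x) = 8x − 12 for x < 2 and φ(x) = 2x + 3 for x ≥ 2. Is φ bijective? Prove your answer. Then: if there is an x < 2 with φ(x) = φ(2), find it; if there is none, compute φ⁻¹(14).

Both pieces are strictly increasing (slopes 8 and 2), so each is injective on its own interval.
The left piece maps (−∞, 2) onto (−∞, 4); the right piece maps [2, ∞) onto [7, ∞).
The images leave a gap (4 has no preimage), so φ is not surjective, hence not bijective.
Because the two images are disjoint, no x < 2 has φ(x) = φ(2), so we compute φ⁻¹(14): 14 lies in [7, ∞), so solve 2x + 3 = 14: x = (14 − 3)/2 = 11/2.

11/2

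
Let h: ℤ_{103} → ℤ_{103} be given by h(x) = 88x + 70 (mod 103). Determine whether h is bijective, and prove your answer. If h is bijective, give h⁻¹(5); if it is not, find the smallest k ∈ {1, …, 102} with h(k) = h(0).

73

Recall that injectivity means: for all a, b in the domain, h(a) = h(b) implies a = b.
If h(a) = h(b), then 88a ≡ 88b (mod 103). Because gcd(88, 103) = 1, we may cancel 88 to get a ≡ b (mod 103).
We now compute 88⁻¹ mod 103 explicitly. Euclid's algorithm: 103 = 1·88 + 15, 88 = 5·15 + 13, 15 = 1·13 + 2, 13 = 6·2 + 1; back-substituting gives 1 = 48·88 − 41·103, so 88⁻¹ ≡ 48 (mod 103).
For any y ∈ ℤ_{103}, x = 48(y − 70) mod 103 satisfies h(x) = 88·48(y − 70) + 70 ≡ y (since 88·48 ≡ 1 mod 103). So every y has a preimage.
Thus h is bijective.
Since h is bijective, we find h⁻¹(5): we need 88x ≡ 5 − 70 ≡ 38 (mod 103). Using 88⁻¹ = 48: x ≡ 48·38 = 1824 = 17·103 + 73, so x = 73.
Check: h(73) = 88·73 + 70 = 6494 = 63·103 + 5 ≡ 5 (mod 103).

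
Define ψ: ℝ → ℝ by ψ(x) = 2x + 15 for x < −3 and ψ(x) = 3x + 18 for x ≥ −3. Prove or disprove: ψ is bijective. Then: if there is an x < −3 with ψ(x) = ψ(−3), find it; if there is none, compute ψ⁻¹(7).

-4

Both pieces are strictly increasing (slopes 2 and 3), so each is injective on its own interval.
The left piece maps (−∞, −3) onto (−∞, 9); the right piece maps [−3, ∞) onto [9, ∞).
Since 9 = 9, the images partition ℝ: ψ is injective and surjective, hence bijective.
Because the two images are disjoint, no x < −3 has ψ(x) = ψ(−3), so we compute ψ⁻¹(7): 7 lies in (−∞, 9), so solve 2x + 15 = 7: x = (7 − 15)/2 = −4.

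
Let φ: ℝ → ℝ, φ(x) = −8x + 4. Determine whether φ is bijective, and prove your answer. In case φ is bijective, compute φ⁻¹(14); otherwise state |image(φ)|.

Suppose φ(x_1) = φ(x_2). Then −8x_1 + 4 = −8x_2 + 4, therefore −8x_1 = −8x_2, so x_1 = x_2.
For any y ∈ ℝ, x = (y − 4)/(−8) satisfies φ(x) = y.
So φ is bijective.
Since φ is bijective, we compute φ⁻¹(14) = (14 − 4)/(−8) = −5/4.

-5/4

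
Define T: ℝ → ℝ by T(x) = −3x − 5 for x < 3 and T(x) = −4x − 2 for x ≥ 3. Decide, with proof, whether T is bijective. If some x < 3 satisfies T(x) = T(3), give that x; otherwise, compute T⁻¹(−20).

9/2

Both pieces are strictly decreasing (slopes −3 and −4), so each is injective on its own interval.
The left piece maps (−∞, 3) onto (−14, ∞); the right piece maps [3, ∞) onto (−∞, −14].
Since −14 = −14, the images partition ℝ: T is injective and surjective, hence bijective.
Because the two images are disjoint, no x < 3 has T(x) = T(3), so we compute T⁻¹(−20): −20 lies in (−∞, −14], so solve −4x − 2 = −20: x = (−20 + 2)/(−4) = 9/2.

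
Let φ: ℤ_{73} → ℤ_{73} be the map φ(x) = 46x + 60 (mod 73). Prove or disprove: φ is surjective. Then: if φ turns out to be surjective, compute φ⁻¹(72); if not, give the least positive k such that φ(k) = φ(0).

32

Recall that φ is surjective if every y in the codomain equals φ(x) for some x in the domain.
Since gcd(46, 73) = 1, 46 is invertible modulo 73. Euclid's algorithm: 73 = 1·46 + 27, 46 = 1·27 + 19, 27 = 1·19 + 8, 19 = 2·8 + 3, 8 = 2·3 + 2, 3 = 1·2 + 1; back-substituting gives 1 = 27·46 − 17·73, so 46⁻¹ ≡ 27 (mod 73).
For any y ∈ ℤ_{73}, x = 27(y − 60) mod 73 satisfies φ(x) = 46·27(y − 60) + 60 ≡ y (since 46·27 ≡ 1 mod 73). So every y has a preimage.
So φ is surjective.
Since φ is surjective, we find φ⁻¹(72): we need 46x ≡ 72 − 60 ≡ 12 (mod 73). Using 46⁻¹ = 27: x ≡ 27·12 = 324 = 4·73 + 32, so x = 32.
Check: φ(32) = 46·32 + 60 = 1532 = 20·73 + 72 ≡ 72 (mod 73).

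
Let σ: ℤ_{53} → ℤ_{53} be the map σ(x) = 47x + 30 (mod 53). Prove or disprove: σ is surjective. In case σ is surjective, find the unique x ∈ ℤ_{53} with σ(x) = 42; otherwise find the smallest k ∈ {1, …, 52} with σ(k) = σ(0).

Since gcd(47, 53) = 1, 47 is invertible modulo 53. Euclid's algorithm: 53 = 1·47 + 6, 47 = 7·6 + 5, 6 = 1·5 + 1; back-substituting gives 1 = 44·47 − 39·53, so 47⁻¹ ≡ 44 (mod 53).
For any y ∈ ℤ_{53}, x = 44(y − 30) mod 53 satisfies σ(x) = 47·44(y − 30) + 30 ≡ y (since 47·44 ≡ 1 mod 53). So every y has a preimage.
Therefore σ is surjective.
Since σ is surjective, we compute σ⁻¹(42): solve 47x + 30 ≡ 42 (mod 53), i.e. 47x ≡ 12 (mod 53).
Multiplying by 47⁻¹ = 44 gives x ≡ 44·12 = 528 = 9·53 + 51 ≡ 51 (mod 53).
Check: σ(51) = 47·51 + 30 = 2427 = 45·53 + 42 ≡ 42 (mod 53).

51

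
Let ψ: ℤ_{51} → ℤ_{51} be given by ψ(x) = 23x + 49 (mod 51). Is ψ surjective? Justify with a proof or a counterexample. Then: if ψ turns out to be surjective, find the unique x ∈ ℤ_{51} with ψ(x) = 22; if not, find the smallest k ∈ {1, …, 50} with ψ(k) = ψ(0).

Since gcd(23, 51) = 1, 23 is invertible modulo 51. Euclid's algorithm: 51 = 2·23 + 5, 23 = 4·5 + 3, 5 = 1·3 + 2, 3 = 1·2 + 1; back-substituting gives 1 = 20·23 − 9·51, so 23⁻¹ ≡ 20 (mod 51).
For any y ∈ ℤ_{51}, x = 20(y − 49) mod 51 satisfies ψ(x) = 23·20(y − 49) + 49 ≡ y (since 23·20 ≡ 1 mod 51). So every y has a preimage.
Hence ψ is surjective.
Since ψ is surjective, we compute ψ⁻¹(22): solve 23x + 49 ≡ 22 (mod 51), i.e. 23x ≡ 24 (mod 51).
Multiplying by 23⁻¹ = 20 gives x ≡ 20·24 = 480 = 9·51 + 21 ≡ 21 (mod 51).
Check: ψ(21) = 23·21 + 49 = 532 = 10·51 + 22 ≡ 22 (mod 51).

21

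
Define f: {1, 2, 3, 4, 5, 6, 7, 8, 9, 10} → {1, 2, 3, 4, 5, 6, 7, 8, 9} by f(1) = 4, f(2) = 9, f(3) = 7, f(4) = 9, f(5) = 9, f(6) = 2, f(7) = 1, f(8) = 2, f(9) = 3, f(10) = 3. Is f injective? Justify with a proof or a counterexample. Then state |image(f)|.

f(2) = 9 = f(4) with 2 ≠ 4, so f is not injective.
The image of f is {1, 2, 3, 4, 7, 9}, which has 6 elements.

6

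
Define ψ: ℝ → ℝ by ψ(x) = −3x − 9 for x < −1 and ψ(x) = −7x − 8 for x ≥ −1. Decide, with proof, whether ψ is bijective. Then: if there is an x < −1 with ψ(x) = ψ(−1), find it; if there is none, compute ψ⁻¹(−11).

Both pieces are strictly decreasing (slopes −3 and −7), so each is injective on its own interval.
The left piece maps (−∞, −1) onto (−6, ∞); the right piece maps [−1, ∞) onto (−∞, −1].
These images overlap. In particular ψ(−1) = −1 (right piece), and solving −3x − 9 = −1 on the left piece gives x = −8/3 < −1.
So ψ(−8/3) = ψ(−1) with −8/3 ≠ −1, and ψ is not injective, hence not bijective. This x = −8/3 is the requested value below −1.

-8/3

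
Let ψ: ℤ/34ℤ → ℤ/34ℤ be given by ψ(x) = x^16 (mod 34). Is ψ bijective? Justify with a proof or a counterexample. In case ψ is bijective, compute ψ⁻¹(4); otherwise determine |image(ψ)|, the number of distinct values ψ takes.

ψ(1) = 1^16 = 1.
ψ(3): Repeated squaring mod 34: 3^1 ≡ 3, 3^2 ≡ 3² = 9, 3^4 ≡ 9² = 81 ≡ 13, 3^8 ≡ 13² = 169 ≡ 33, 3^16 ≡ 33² = 1089 ≡ 1. So 3^16 ≡ 1 (mod 34).
So ψ(1) = ψ(3) = 1 while 1 ≠ 3, therefore ψ is not injective, hence not bijective.
Since ψ is not bijective, we determine |image(ψ)|. Computing x^16 mod 34 for each x (by repeated squaring, reducing mod 34 at every step), the values ψ(0), ψ(1), …, ψ(33) are: 0, 1, 18, 1, 18, 1, 18, 1, 18, 1, 18, 1, 18, 1, 18, 1, 18, 17, 18, 1, 18, 1, 18, 1, 18, 1, 18, 1, 18, 1, 18, 1, 18, 1.
The distinct values are {0, 1, 17, 18}; there are 4 of them.

4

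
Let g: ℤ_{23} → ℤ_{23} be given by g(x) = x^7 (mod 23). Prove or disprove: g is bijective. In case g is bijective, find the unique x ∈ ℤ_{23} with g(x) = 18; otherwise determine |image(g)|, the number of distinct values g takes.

Since 23 is prime, the nonzero elements of ℤ_{23} form a cyclic group of order 22.
As gcd(7, 22) = 1, raising to the 7th power is a bijection on this group: if s^7 ≡ t^7 then (st^{−1})^7 = 1, and the only element of order dividing gcd(7, 22) = 1 is 1, so s = t.
With g(0) = 0 this makes g injective on all of ℤ_{23}, hence bijective (finite equal-size domain and codomain). In particular g is bijective.
Since g is bijective, we find the preimage of 18. The inverse of x ↦ x^7 on (ℤ_{23})^× is x ↦ x^19, because 7·19 = 133 = 6·22 + 1 ≡ 1 (mod 22) and x^{22} = 1 for x ≠ 0 (Fermat). So g⁻¹(18) = 18^19 mod 23.
Repeated squaring mod 23: 18^1 ≡ 18, 18^2 ≡ 18² = 324 ≡ 2, 18^4 ≡ 2² = 4, 18^8 ≡ 4² = 16, 18^16 ≡ 16² = 256 ≡ 3. Since 19 = 16 + 2 + 1, 18^19 ≡ 3·2·18: 3·2 = 6, then 6·18 = 108 ≡ 16. So 18^19 ≡ 16 (mod 23).
Hence g⁻¹(18) = 16.

16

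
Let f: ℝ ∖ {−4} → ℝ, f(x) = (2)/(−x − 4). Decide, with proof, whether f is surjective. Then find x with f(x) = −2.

If f(x) = 0, cross-multiplying gives −1(2) = 0(−x − 4), which simplifies to −2 = 0 — false.  So 0 has no preimage and f is not surjective.
Solving f(x) = −2: cross-multiplying gives 2 = −2(−x − 4), which rearranges to −2x = 6, so x = −3.

-3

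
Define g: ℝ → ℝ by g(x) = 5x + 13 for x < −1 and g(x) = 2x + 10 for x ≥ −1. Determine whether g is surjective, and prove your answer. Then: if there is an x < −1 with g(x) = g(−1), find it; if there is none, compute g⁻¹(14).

2

Both pieces are strictly increasing (slopes 5 and 2), so each is injective on its own interval.
The left piece maps (−∞, −1) onto (−∞, 8); the right piece maps [−1, ∞) onto [8, ∞).
These images together cover ℝ, so g is surjective.
Because the two images are disjoint, no x < −1 has g(x) = g(−1), so we compute g⁻¹(14): 14 lies in [8, ∞), so solve 2x + 10 = 14: x = (14 − 10)/2 = 2.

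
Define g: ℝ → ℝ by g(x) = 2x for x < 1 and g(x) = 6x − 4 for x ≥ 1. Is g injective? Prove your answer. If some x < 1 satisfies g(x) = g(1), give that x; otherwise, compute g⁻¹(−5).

Both pieces are strictly increasing (slopes 2 and 6), so each is injective on its own interval.
The left piece maps (−∞, 1) onto (−∞, 2); the right piece maps [1, ∞) onto [2, ∞).
These images are disjoint, so no value is attained by both pieces. Thus g is injective.
Because the two images are disjoint, no x < 1 has g(x) = g(1), so we compute g⁻¹(−5): −5 lies in (−∞, 2), so solve 2x = −5: x = (−5 − 0)/2 = −5/2.

-5/2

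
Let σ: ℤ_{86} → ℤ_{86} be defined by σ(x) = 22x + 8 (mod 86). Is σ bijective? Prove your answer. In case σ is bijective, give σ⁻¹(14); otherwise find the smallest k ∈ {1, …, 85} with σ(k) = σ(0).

We have gcd(22, 86) = 2 > 1. Taking a = 0 and b = 43: σ(0) = 8 and σ(43) = 22·43 + 8 = 954 ≡ 8 (mod 86).
So σ(0) = σ(43) while 0 ≠ 43, thus σ is not injective, hence not bijective.
Since σ is not bijective, we find the least positive k with σ(k) = σ(0): this means 22k ≡ 0 (mod 86), i.e. 86 ∣ 22k. Since gcd(22, 86) = 2, dividing through by 2 this holds exactly when 43 ∣ 11k, and as gcd(11, 43) = 1, exactly when 43 ∣ k.
The smallest positive such k is 43.

43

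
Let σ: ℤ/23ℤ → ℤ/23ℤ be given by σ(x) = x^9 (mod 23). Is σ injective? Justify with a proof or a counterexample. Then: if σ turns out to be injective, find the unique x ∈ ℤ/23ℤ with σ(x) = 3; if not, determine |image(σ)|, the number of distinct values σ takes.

Since 23 is prime, the nonzero elements of ℤ/23ℤ form a cyclic group of order 22.
As gcd(9, 22) = 1, raising to the 9th power is a bijection on this group: if a^9 ≡ b^9 then (ab^{−1})^9 = 1, and the only element of order dividing gcd(9, 22) = 1 is 1, so a = b.
With σ(0) = 0 this makes σ injective on all of ℤ/23ℤ, hence bijective (finite equal-size domain and codomain). In particular σ is injective.
Since σ is injective, we find the preimage of 3. The inverse of x ↦ x^9 on (ℤ/23ℤ)^× is x ↦ x^5, because 9·5 = 45 = 2·22 + 1 ≡ 1 (mod 22) and x^{22} = 1 for x ≠ 0 (Fermat). So σ⁻¹(3) = 3^5 mod 23.
Repeated squaring mod 23: 3^1 ≡ 3, 3^2 ≡ 3² = 9, 3^4 ≡ 9² = 81 ≡ 12. Since 5 = 4 + 1, 3^5 ≡ 12·3: 12·3 = 36 ≡ 13. So 3^5 ≡ 13 (mod 23).
Hence σ⁻¹(3) = 13.

13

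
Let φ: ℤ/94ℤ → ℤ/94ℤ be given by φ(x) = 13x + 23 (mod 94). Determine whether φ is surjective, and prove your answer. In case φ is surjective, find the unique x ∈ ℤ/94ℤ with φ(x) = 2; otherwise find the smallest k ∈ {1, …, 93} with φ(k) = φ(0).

Since gcd(13, 94) = 1, 13 is invertible modulo 94. Euclid's algorithm: 94 = 7·13 + 3, 13 = 4·3 + 1; back-substituting gives 1 = 29·13 − 4·94, so 13⁻¹ ≡ 29 (mod 94).
Then y ↦ 29(y − 23) is a two-sided inverse to φ, so every y ∈ ℤ/94ℤ has a preimage.
Thus φ is surjective.
Since φ is surjective, we compute φ⁻¹(2): solve 13x + 23 ≡ 2 (mod 94), i.e. 13x ≡ 73 (mod 94).
Multiplying by 13⁻¹ = 29 gives x ≡ 29·73 = 2117 = 22·94 + 49 ≡ 49 (mod 94).
Check: φ(49) = 13·49 + 23 = 660 = 7·94 + 2 ≡ 2 (mod 94).

49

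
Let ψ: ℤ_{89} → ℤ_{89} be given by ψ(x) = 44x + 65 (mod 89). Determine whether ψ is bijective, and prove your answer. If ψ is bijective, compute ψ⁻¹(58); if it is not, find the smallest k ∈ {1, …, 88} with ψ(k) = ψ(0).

14

If ψ(u) = ψ(v), then 44u ≡ 44v (mod 89). Because gcd(44, 89) = 1, we may cancel 44 to get u ≡ v (mod 89).
We now compute 44⁻¹ mod 89 explicitly. Euclid's algorithm: 89 = 2·44 + 1; back-substituting gives 1 = 87·44 − 43·89, so 44⁻¹ ≡ 87 (mod 89).
For any y ∈ ℤ_{89}, x = 87(y − 65) mod 89 satisfies ψ(x) = 44·87(y − 65) + 65 ≡ y (since 44·87 ≡ 1 mod 89). So every y has a preimage.
Thus ψ is bijective.
Since ψ is bijective, we find ψ⁻¹(58): we need 44x ≡ 58 − 65 ≡ 82 (mod 89). Using 44⁻¹ = 87: x ≡ 87·82 = 7134 = 80·89 + 14, so x = 14.
Check: ψ(14) = 44·14 + 65 = 681 = 7·89 + 58 ≡ 58 (mod 89).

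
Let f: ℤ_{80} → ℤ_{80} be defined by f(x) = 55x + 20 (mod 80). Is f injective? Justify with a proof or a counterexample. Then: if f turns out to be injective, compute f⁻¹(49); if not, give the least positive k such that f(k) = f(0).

We have gcd(55, 80) = 5 > 1. Taking a = 0 and b = 16: f(0) = 20 and f(16) = 55·16 + 20 = 900 ≡ 20 (mod 80).
So f(0) = f(16) while 0 ≠ 16, hence f is not injective.
Since f is not injective, we find the least positive k with f(k) = f(0): this means 55k ≡ 0 (mod 80), i.e. 80 ∣ 55k. Since gcd(55, 80) = 5, dividing through by 5 this holds exactly when 16 ∣ 11k, and as gcd(11, 16) = 1, exactly when 16 ∣ k.
The smallest positive such k is 16.

16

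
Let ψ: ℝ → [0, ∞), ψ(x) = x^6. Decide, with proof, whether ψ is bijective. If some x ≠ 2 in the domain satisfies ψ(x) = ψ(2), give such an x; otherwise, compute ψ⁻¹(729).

-2

ψ(2) = 64 = (−2)^6 = ψ(−2) (since 6 is even), with 2 ≠ −2. So ψ is not injective, hence not bijective.
For the follow-up, such an x exists: taking x = −2 ∈ ℝ gives ψ(−2) = 64 = ψ(2) with −2 ≠ 2.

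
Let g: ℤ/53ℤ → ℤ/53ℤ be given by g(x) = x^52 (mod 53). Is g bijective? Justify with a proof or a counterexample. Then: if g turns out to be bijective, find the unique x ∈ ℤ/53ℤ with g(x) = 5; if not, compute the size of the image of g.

g(1) = 1^52 = 1.
g(2): Repeated squaring mod 53: 2^1 ≡ 2, 2^2 ≡ 2² = 4, 2^4 ≡ 4² = 16, 2^8 ≡ 16² = 256 ≡ 44, 2^16 ≡ 44² = 1936 ≡ 28, 2^32 ≡ 28² = 784 ≡ 42. Since 52 = 32 + 16 + 4, 2^52 ≡ 42·28·16: 42·28 = 1176 ≡ 10, then 10·16 = 160 ≡ 1. So 2^52 ≡ 1 (mod 53).
So g(1) = g(2) = 1 while 1 ≠ 2, hence g is not injective, hence not bijective.
Since g is not bijective, we determine |image(g)|. Computing x^52 mod 53 for each x (by repeated squaring, reducing mod 53 at every step), the values g(0), g(1), …, g(52) are: 0, 1, 1, 1, 1, 1, 1, 1, 1, 1, 1, 1, 1, 1, 1, 1, 1, 1, 1, 1, 1, 1, 1, 1, 1, 1, 1, 1, 1, 1, 1, 1, 1, 1, 1, 1, 1, 1, 1, 1, 1, 1, 1, 1, 1, 1, 1, 1, 1, 1, 1, 1, 1.
The distinct values are {0, 1}; there are 2 of them.

2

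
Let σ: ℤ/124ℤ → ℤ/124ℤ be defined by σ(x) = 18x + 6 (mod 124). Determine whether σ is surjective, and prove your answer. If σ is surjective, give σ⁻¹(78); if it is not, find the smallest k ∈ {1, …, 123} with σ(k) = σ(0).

Since gcd(18, 124) = 2, we have 18x ≡ 0 (mod 2) for all x, so σ(x) ≡ 0 (mod 2).
But 1 ≢ 0 (mod 2), so 1 ∈ ℤ/124ℤ has no preimage. Hence σ is not surjective.
Since σ is not surjective, we find the least positive k with σ(k) = σ(0): this means 18k ≡ 0 (mod 124), i.e. 124 ∣ 18k. Since gcd(18, 124) = 2, dividing through by 2 this holds exactly when 62 ∣ 9k, and as gcd(9, 62) = 1, exactly when 62 ∣ k.
The smallest positive such k is 62.

62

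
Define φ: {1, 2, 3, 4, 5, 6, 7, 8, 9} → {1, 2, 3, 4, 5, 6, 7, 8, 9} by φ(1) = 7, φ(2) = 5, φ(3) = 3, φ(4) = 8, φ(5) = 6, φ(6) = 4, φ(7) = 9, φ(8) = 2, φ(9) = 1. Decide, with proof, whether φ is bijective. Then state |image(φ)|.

The values 7, 5, 3, 8, 6, 4, 9, 2, 1 are a permutation of {1, 2, 3, 4, 5, 6, 7, 8, 9}: each element appears exactly once.
So φ is injective and surjective, hence bijective.
The image of φ is {1, 2, 3, 4, 5, 6, 7, 8, 9}, which has 9 elements.

9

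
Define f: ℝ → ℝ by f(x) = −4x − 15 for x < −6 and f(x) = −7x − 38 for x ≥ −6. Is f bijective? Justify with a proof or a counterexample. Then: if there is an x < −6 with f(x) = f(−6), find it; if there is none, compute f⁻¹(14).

Both pieces are strictly decreasing (slopes −4 and −7), so each is injective on its own interval.
The left piece maps (−∞, −6) onto (9, ∞); the right piece maps [−6, ∞) onto (−∞, 4].
The images leave a gap (9 has no preimage), so f is not surjective, hence not bijective.
Because the two images are disjoint, no x < −6 has f(x) = f(−6), so we compute f⁻¹(14): 14 lies in (9, ∞), so solve −4x − 15 = 14: x = (14 + 15)/(−4) = −29/4.

-29/4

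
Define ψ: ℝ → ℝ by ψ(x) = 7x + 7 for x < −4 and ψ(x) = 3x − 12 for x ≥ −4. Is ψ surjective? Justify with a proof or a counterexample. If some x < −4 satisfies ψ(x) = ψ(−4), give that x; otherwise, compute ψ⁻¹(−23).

Both pieces are strictly increasing (slopes 7 and 3), so each is injective on its own interval.
The left piece maps (−∞, −4) onto (−∞, −21); the right piece maps [−4, ∞) onto [−24, ∞).
The union (−∞, −21) ∪ [−24, ∞) covers ℝ, so ψ is surjective.
For the follow-up: the images overlap, so an x < −4 with ψ(x) = ψ(−4) exists. ψ(−4) = −24; solving 7x + 7 = −24 for x < −4 gives x = (−24 − 7)/7 = −31/7.

-31/7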